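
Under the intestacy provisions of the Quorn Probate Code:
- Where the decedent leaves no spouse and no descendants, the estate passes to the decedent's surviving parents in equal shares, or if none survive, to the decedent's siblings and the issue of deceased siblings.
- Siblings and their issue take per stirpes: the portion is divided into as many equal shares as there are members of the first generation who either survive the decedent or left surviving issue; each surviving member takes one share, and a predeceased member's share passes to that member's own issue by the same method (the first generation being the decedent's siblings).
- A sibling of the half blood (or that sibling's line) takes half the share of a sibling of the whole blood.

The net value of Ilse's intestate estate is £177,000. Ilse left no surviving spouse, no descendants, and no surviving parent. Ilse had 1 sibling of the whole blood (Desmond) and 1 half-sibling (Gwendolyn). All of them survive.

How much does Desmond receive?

Desmond receives £118,000.

The entire £177,000 passes to the siblings and their issue.
Counting each half-blood sibling's line as half a unit, there are 3/2 units in £177,000, so one unit is £118,000. Whole-blood lines (Desmond) take £118,000 each; half-blood lines (Gwendolyn) take £59,000 each.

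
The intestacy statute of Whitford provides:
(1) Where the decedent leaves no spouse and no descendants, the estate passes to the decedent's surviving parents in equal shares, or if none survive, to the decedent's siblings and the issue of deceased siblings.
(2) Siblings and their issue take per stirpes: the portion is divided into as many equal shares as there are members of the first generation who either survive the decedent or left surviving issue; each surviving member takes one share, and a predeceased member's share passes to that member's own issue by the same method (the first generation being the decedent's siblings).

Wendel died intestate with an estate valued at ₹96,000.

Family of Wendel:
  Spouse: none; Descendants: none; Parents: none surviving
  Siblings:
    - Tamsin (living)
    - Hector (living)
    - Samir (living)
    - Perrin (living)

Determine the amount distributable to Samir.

The entire ₹96,000 passes to the siblings and their issue.
That amount (₹96,000) is divided into 4 shares of ₹24,000: Tamsin, Hector, Samir, and Perrin each take ₹24,000.

Samir receives ₹24,000.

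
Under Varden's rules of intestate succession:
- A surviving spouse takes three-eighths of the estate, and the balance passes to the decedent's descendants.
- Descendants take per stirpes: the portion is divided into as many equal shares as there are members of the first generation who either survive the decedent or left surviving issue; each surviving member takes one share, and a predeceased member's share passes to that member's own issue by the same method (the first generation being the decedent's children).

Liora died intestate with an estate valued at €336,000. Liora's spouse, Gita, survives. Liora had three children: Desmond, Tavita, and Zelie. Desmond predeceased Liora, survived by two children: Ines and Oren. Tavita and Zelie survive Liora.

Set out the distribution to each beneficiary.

Gita: €126,000; Ines: €35,000; Oren: €35,000; Tavita: €70,000; Zelie: €70,000

Gita takes three-eighths of €336,000 = €126,000. The remaining €210,000 passes to the descendants.
The descendants' portion (€210,000) is divided into 3 shares of €70,000: Tavita and Zelie each take €70,000; Desmond's €70,000 share passes to Desmond's issue.
Desmond's share (€70,000) is divided into 2 shares of €35,000: Ines and Oren each take €35,000.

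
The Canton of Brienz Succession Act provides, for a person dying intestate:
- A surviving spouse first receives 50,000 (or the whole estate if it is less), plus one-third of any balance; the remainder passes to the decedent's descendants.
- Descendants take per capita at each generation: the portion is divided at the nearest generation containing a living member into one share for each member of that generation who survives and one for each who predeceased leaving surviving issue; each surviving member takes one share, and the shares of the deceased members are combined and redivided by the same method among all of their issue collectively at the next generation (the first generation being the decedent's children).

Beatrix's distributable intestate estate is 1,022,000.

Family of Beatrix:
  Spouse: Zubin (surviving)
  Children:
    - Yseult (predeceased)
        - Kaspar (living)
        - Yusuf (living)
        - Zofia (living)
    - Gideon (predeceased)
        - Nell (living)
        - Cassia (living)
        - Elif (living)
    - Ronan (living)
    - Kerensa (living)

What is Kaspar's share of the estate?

Kaspar receives 54,000.

Zubin first takes 50,000, leaving a balance of 972,000. Zubin then takes one-third of the balance (324,000), for a total of 374,000. The remaining 648,000 passes to the descendants.
The descendants' portion (648,000) is divided at the children's generation into 4 shares of 162,000. Ronan and Kerensa each take 162,000. The 2 shares of the deceased (Yseult and Gideon) are combined into a pool of 324,000.
That pool (324,000) is divided at the grandchildren's generation equally among Kaspar, Yusuf, Zofia, Nell, Cassia, and Elif: 54,000 each.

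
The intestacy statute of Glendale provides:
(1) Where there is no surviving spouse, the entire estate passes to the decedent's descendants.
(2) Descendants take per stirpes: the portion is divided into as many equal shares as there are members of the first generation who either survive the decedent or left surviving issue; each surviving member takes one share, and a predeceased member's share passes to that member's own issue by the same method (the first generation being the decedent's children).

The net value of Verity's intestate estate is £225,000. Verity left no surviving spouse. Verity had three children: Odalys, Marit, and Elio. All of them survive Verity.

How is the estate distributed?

Odalys: £75,000; Marit: £75,000; Elio: £75,000

The entire £225,000 passes to the descendants.
That amount (£225,000) is divided into 3 shares of £75,000: Odalys, Marit, and Elio each take £75,000.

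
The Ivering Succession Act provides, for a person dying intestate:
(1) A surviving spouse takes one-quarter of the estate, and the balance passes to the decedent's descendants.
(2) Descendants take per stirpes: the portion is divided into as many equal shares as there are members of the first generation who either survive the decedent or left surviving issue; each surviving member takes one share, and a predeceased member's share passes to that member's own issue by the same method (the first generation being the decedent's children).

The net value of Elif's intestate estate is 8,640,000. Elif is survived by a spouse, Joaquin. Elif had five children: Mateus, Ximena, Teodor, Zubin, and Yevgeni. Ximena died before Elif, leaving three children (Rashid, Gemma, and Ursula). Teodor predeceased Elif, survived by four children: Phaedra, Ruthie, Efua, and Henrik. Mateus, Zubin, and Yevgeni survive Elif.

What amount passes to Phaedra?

Joaquin takes one-quarter of 8,640,000 = 2,160,000. The remaining 6,480,000 passes to the descendants.
The descendants' portion (6,480,000) is divided into 5 shares of 1,296,000: Mateus, Zubin, and Yevgeni each take 1,296,000; Ximena's 1,296,000 share passes to Ximena's issue; Teodor's 1,296,000 share passes to Teodor's issue.
Ximena's share (1,296,000) is divided into 3 shares of 432,000: Rashid, Gemma, and Ursula each take 432,000.
Teodor's share (1,296,000) is divided into 4 shares of 324,000: Phaedra, Ruthie, Efua, and Henrik each take 324,000.

Phaedra receives 324,000.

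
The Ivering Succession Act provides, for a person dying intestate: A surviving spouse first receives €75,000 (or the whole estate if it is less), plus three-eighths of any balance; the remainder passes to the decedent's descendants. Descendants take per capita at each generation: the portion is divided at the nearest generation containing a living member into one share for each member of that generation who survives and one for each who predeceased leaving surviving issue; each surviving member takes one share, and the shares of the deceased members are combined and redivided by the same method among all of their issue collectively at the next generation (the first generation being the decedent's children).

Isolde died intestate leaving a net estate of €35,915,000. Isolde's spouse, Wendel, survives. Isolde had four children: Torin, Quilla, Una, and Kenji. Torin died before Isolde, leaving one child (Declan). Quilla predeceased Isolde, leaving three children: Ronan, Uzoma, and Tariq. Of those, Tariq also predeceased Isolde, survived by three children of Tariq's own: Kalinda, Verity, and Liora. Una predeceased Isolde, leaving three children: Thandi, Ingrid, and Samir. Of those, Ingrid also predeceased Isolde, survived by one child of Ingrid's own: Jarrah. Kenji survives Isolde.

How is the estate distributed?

Wendel: €13,515,000; Declan: €2,400,000; Ronan: €2,400,000; Uzoma: €2,400,000; Kalinda: €1,200,000; Verity: €1,200,000; Liora: €1,200,000; Thandi: €2,400,000; Jarrah: €1,200,000; Samir: €2,400,000; Kenji: €5,600,000

Wendel first takes €75,000, leaving a balance of €35,840,000. Wendel then takes three-eighths of the balance (€13,440,000), for a total of €13,515,000. The remaining €22,400,000 passes to the descendants.
The descendants' portion (€22,400,000) is divided at the children's generation into 4 shares of €5,600,000. Kenji takes €5,600,000. The 3 shares of the deceased (Torin, Quilla, and Una) are combined into a pool of €16,800,000.
That pool (€16,800,000) is divided at the grandchildren's generation into 7 shares of €2,400,000. Declan, Ronan, Uzoma, Thandi, and Samir each take €2,400,000. The 2 shares of the deceased (Tariq and Ingrid) are combined into a pool of €4,800,000.
That pool (€4,800,000) is divided at the great-grandchildren's generation equally among Kalinda, Verity, Liora, and Jarrah: €1,200,000 each.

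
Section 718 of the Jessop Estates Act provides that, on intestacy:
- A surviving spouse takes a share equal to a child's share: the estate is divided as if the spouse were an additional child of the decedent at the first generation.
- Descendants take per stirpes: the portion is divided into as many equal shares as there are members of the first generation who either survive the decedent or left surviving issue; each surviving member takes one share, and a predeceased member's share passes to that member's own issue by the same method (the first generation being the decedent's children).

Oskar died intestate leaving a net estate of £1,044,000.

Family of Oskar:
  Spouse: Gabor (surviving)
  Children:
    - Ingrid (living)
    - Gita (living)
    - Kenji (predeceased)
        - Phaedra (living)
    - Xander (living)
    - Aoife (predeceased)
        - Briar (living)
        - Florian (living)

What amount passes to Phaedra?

The spouse counts as an additional share at the children's level, so there are 6 primary shares of £174,000. Gabor takes one such share (£174,000).
The children's combined portion (£870,000) is divided into 5 shares of £174,000: Ingrid, Gita, and Xander each take £174,000; Kenji's £174,000 share passes to Kenji's issue; Aoife's £174,000 share passes to Aoife's issue.
Kenji's share (£174,000) passes entirely to Phaedra.
Aoife's share (£174,000) is divided into 2 shares of £87,000: Briar and Florian each take £87,000.

Phaedra receives £174,000.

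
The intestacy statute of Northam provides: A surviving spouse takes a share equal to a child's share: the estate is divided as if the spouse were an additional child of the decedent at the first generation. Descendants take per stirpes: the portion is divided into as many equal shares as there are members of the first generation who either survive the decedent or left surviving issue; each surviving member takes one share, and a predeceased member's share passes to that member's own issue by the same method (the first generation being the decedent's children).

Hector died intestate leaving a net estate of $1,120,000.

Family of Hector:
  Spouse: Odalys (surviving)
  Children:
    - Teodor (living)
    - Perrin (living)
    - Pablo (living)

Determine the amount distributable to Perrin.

The spouse counts as an additional share at the children's level, so there are 4 primary shares of $280,000. Odalys takes one such share ($280,000).
The children's combined portion ($840,000) is divided into 3 shares of $280,000: Teodor, Perrin, and Pablo each take $280,000.

Perrin receives $280,000.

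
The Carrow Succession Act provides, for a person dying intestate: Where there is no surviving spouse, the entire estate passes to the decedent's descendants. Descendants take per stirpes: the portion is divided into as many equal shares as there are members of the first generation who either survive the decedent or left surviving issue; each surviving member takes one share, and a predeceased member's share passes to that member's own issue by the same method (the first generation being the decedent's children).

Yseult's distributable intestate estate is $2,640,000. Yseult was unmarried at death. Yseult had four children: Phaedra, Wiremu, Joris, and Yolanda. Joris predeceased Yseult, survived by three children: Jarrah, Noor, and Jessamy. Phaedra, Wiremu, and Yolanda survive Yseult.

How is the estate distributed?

Phaedra: $660,000; Wiremu: $660,000; Jarrah: $220,000; Noor: $220,000; Jessamy: $220,000; Yolanda: $660,000

The entire $2,640,000 passes to the descendants.
That amount ($2,640,000) is divided into 4 shares of $660,000: Phaedra, Wiremu, and Yolanda each take $660,000; Joris's $660,000 share passes to Joris's issue.
Joris's share ($660,000) is divided into 3 shares of $220,000: Jarrah, Noor, and Jessamy each take $220,000.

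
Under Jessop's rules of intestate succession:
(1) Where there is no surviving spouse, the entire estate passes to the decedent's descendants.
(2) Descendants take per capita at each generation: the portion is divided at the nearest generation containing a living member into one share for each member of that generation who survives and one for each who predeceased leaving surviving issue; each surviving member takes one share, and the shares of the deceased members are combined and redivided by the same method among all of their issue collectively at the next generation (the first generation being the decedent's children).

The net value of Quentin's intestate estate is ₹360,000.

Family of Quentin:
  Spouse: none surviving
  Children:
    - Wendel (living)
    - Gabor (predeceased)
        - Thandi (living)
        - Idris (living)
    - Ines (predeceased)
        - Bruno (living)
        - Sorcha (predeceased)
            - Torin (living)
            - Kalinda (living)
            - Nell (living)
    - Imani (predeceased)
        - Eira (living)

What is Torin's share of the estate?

The entire ₹360,000 passes to the descendants.
That amount (₹360,000) is divided at the children's generation into 4 shares of ₹90,000. Wendel takes ₹90,000. The 3 shares of the deceased (Gabor, Ines, and Imani) are combined into a pool of ₹270,000.
That pool (₹270,000) is divided at the grandchildren's generation into 5 shares of ₹54,000. Thandi, Idris, Bruno, and Eira each take ₹54,000. The remaining share for the deceased Sorcha (₹54,000) is carried to the next generation.
That pool (₹54,000) is divided at the great-grandchildren's generation equally among Torin, Kalinda, and Nell: ₹18,000 each.

Torin receives ₹18,000.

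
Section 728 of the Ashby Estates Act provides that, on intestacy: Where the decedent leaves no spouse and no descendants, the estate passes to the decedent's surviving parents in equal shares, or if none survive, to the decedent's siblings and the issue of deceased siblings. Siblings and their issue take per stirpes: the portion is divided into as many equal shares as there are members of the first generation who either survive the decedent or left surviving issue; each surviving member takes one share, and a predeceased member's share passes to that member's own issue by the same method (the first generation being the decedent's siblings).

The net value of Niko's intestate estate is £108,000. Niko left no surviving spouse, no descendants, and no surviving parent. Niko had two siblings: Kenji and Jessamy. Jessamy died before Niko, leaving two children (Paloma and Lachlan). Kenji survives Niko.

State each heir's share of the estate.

The entire £108,000 passes to the siblings and their issue.
That amount (£108,000) is divided into 2 shares of £54,000: Kenji takes £54,000; Jessamy's £54,000 share passes to Jessamy's issue.
Jessamy's share (£54,000) is divided into 2 shares of £27,000: Paloma and Lachlan each take £27,000.

Kenji: £54,000; Paloma: £27,000; Lachlan: £27,000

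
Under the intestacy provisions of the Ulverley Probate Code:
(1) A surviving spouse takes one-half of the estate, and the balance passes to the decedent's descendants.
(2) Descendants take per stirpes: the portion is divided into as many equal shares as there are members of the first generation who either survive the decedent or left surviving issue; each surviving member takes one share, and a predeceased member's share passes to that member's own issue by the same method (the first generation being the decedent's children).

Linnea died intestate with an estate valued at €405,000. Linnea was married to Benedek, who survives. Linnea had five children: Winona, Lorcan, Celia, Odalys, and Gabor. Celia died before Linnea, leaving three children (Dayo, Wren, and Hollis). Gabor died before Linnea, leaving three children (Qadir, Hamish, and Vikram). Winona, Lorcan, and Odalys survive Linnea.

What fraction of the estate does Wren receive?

Benedek takes one-half of €405,000 = €202,500. The remaining €202,500 passes to the descendants.
The descendants' portion (€202,500) is divided into 5 shares of €40,500: Winona, Lorcan, and Odalys each take €40,500; Celia's €40,500 share passes to Celia's issue; Gabor's €40,500 share passes to Gabor's issue.
Celia's share (€40,500) is divided into 3 shares of €13,500: Dayo, Wren, and Hollis each take €13,500.
Gabor's share (€40,500) is divided into 3 shares of €13,500: Qadir, Hamish, and Vikram each take €13,500.

Wren receives 1/30 of the estate.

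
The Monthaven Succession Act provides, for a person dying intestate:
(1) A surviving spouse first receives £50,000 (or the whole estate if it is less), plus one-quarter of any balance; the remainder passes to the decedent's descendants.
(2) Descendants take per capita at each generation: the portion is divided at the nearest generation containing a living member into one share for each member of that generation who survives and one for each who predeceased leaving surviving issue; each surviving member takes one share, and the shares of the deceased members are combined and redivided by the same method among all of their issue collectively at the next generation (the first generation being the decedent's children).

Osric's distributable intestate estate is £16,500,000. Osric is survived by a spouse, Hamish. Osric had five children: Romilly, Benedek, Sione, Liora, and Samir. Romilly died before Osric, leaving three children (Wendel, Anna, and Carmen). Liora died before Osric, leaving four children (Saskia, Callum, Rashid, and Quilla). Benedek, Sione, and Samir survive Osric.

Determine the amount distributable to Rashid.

Rashid receives £705,000.

Hamish first takes £50,000, leaving a balance of £16,450,000. Hamish then takes one-quarter of the balance (£4,112,500), for a total of £4,162,500. The remaining £12,337,500 passes to the descendants.
The descendants' portion (£12,337,500) is divided at the children's generation into 5 shares of £2,467,500. Benedek, Sione, and Samir each take £2,467,500. The 2 shares of the deceased (Romilly and Liora) are combined into a pool of £4,935,000.
That pool (£4,935,000) is divided at the grandchildren's generation equally among Wendel, Anna, Carmen, Saskia, Callum, Rashid, and Quilla: £705,000 each.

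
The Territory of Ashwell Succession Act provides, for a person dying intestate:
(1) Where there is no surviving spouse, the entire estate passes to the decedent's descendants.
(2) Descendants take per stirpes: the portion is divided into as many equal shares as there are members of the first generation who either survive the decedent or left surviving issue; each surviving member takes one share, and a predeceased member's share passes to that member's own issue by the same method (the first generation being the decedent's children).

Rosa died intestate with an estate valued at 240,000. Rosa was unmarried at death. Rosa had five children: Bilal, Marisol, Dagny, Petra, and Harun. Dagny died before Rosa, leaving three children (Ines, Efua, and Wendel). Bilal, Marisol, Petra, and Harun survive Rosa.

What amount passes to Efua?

The entire 240,000 passes to the descendants.
That amount (240,000) is divided into 5 shares of 48,000: Bilal, Marisol, Petra, and Harun each take 48,000; Dagny's 48,000 share passes to Dagny's issue.
Dagny's share (48,000) is divided into 3 shares of 16,000: Ines, Efua, and Wendel each take 16,000.

Efua receives 16,000.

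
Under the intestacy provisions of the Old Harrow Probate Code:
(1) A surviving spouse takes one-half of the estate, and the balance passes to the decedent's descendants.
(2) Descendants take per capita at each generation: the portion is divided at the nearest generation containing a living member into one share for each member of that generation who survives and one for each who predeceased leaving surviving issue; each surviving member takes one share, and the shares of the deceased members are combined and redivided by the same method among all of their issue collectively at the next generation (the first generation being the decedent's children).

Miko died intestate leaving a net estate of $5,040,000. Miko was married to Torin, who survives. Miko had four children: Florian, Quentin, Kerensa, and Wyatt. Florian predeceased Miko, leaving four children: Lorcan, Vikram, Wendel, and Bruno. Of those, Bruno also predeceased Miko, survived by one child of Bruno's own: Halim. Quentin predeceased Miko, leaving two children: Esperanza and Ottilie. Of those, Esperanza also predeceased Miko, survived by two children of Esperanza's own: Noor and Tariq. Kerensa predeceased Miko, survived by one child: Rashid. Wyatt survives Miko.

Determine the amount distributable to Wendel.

Torin takes one-half of $5,040,000 = $2,520,000. The remaining $2,520,000 passes to the descendants.
The descendants' portion ($2,520,000) is divided at the children's generation into 4 shares of $630,000. Wyatt takes $630,000. The 3 shares of the deceased (Florian, Quentin, and Kerensa) are combined into a pool of $1,890,000.
That pool ($1,890,000) is divided at the grandchildren's generation into 7 shares of $270,000. Lorcan, Vikram, Wendel, Ottilie, and Rashid each take $270,000. The 2 shares of the deceased (Bruno and Esperanza) are combined into a pool of $540,000.
That pool ($540,000) is divided at the great-grandchildren's generation equally among Halim, Noor, and Tariq: $180,000 each.

Wendel receives $270,000.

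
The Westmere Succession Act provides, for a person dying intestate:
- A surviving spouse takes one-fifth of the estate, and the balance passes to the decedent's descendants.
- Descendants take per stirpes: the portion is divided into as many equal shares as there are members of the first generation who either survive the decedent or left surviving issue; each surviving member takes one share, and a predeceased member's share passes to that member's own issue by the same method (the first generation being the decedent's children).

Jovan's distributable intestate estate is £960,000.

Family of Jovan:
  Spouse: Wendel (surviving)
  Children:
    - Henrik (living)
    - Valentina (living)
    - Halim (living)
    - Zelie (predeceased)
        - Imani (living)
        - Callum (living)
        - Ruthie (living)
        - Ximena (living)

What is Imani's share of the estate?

Wendel takes one-fifth of £960,000 = £192,000. The remaining £768,000 passes to the descendants.
The descendants' portion (£768,000) is divided into 4 shares of £192,000: Henrik, Valentina, and Halim each take £192,000; Zelie's £192,000 share passes to Zelie's issue.
Zelie's share (£192,000) is divided into 4 shares of £48,000: Imani, Callum, Ruthie, and Ximena each take £48,000.

Imani receives £48,000.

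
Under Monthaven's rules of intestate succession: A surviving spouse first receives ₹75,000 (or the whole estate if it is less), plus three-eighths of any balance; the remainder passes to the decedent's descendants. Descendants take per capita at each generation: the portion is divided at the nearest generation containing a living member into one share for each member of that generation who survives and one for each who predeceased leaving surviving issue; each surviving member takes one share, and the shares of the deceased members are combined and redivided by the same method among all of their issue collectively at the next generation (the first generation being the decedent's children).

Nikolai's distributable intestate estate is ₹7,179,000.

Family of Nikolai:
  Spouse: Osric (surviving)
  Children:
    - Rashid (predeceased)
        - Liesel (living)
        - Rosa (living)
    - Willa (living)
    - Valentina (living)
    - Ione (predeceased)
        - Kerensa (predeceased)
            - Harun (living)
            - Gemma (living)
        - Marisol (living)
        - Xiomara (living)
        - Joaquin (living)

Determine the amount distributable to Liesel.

Osric first takes ₹75,000, leaving a balance of ₹7,104,000. Osric then takes three-eighths of the balance (₹2,664,000), for a total of ₹2,739,000. The remaining ₹4,440,000 passes to the descendants.
The descendants' portion (₹4,440,000) is divided at the children's generation into 4 shares of ₹1,110,000. Willa and Valentina each take ₹1,110,000. The 2 shares of the deceased (Rashid and Ione) are combined into a pool of ₹2,220,000.
That pool (₹2,220,000) is divided at the grandchildren's generation into 6 shares of ₹370,000. Liesel, Rosa, Marisol, Xiomara, and Joaquin each take ₹370,000. The remaining share for the deceased Kerensa (₹370,000) is carried to the next generation.
That pool (₹370,000) is divided at the great-grandchildren's generation equally among Harun and Gemma: ₹185,000 each.

Liesel receives ₹370,000.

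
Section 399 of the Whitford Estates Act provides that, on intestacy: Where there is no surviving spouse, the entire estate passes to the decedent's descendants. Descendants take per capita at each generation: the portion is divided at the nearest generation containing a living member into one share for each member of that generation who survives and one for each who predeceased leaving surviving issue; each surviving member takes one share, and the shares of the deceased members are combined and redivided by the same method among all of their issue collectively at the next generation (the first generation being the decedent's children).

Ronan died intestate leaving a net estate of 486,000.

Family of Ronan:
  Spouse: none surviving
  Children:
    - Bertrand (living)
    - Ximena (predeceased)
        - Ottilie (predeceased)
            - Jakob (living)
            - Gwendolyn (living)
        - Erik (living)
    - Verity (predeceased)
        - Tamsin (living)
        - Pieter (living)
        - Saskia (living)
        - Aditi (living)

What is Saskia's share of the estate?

The entire 486,000 passes to the descendants.
That amount (486,000) is divided at the children's generation into 3 shares of 162,000. Bertrand takes 162,000. The 2 shares of the deceased (Ximena and Verity) are combined into a pool of 324,000.
That pool (324,000) is divided at the grandchildren's generation into 6 shares of 54,000. Erik, Tamsin, Pieter, Saskia, and Aditi each take 54,000. The remaining share for the deceased Ottilie (54,000) is carried to the next generation.
That pool (54,000) is divided at the great-grandchildren's generation equally among Jakob and Gwendolyn: 27,000 each.

Saskia receives 54,000.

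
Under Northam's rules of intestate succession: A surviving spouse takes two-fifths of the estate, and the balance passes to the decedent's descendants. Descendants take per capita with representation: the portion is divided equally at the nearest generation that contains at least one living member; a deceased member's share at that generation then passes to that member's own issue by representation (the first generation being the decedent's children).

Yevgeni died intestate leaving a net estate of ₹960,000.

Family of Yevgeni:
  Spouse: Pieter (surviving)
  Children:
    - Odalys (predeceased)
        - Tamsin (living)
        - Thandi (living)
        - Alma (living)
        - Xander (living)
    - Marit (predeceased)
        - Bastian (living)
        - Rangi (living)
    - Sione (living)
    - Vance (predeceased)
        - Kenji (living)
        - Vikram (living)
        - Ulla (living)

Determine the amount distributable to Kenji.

Kenji receives ₹48,000.

Pieter takes two-fifths of ₹960,000 = ₹384,000. The remaining ₹576,000 passes to the descendants.
The descendants' portion (₹576,000) is divided into 4 shares of ₹144,000: Sione takes ₹144,000; Odalys's ₹144,000 share passes to Odalys's issue; Marit's ₹144,000 share passes to Marit's issue; Vance's ₹144,000 share passes to Vance's issue.
Odalys's share (₹144,000) is divided into 4 shares of ₹36,000: Tamsin, Thandi, Alma, and Xander each take ₹36,000.
Marit's share (₹144,000) is divided into 2 shares of ₹72,000: Bastian and Rangi each take ₹72,000.
Vance's share (₹144,000) is divided into 3 shares of ₹48,000: Kenji, Vikram, and Ulla each take ₹48,000.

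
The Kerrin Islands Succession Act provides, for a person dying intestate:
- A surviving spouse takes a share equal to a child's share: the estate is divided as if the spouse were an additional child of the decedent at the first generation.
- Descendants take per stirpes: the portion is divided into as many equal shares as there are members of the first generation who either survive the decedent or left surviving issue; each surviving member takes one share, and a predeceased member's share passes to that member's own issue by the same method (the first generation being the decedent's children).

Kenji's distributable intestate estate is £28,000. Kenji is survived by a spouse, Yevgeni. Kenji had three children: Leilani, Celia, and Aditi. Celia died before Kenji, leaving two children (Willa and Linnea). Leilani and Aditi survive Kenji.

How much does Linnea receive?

Linnea receives £3,500.

The spouse counts as an additional share at the children's level, so there are 4 primary shares of £7,000. Yevgeni takes one such share (£7,000).
The children's combined portion (£21,000) is divided into 3 shares of £7,000: Leilani and Aditi each take £7,000; Celia's £7,000 share passes to Celia's issue.
Celia's share (£7,000) is divided into 2 shares of £3,500: Willa and Linnea each take £3,500.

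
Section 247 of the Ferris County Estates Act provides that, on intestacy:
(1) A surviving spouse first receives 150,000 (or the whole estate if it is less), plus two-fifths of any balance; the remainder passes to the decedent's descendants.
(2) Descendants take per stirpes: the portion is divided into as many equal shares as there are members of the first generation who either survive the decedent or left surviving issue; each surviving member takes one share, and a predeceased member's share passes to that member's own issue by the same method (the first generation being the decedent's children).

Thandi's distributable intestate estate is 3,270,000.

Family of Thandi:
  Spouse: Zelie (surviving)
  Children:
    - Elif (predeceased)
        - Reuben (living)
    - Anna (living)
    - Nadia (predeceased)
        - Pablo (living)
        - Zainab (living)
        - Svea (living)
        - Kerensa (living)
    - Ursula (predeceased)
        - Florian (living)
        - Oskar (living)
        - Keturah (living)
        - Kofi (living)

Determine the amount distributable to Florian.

Florian receives 117,000.

Zelie first takes 150,000, leaving a balance of 3,120,000. Zelie then takes two-fifths of the balance (1,248,000), for a total of 1,398,000. The remaining 1,872,000 passes to the descendants.
The descendants' portion (1,872,000) is divided into 4 shares of 468,000: Anna takes 468,000; Elif's 468,000 share passes to Elif's issue; Nadia's 468,000 share passes to Nadia's issue; Ursula's 468,000 share passes to Ursula's issue.
Elif's share (468,000) passes entirely to Reuben.
Nadia's share (468,000) is divided into 4 shares of 117,000: Pablo, Zainab, Svea, and Kerensa each take 117,000.
Ursula's share (468,000) is divided into 4 shares of 117,000: Florian, Oskar, Keturah, and Kofi each take 117,000.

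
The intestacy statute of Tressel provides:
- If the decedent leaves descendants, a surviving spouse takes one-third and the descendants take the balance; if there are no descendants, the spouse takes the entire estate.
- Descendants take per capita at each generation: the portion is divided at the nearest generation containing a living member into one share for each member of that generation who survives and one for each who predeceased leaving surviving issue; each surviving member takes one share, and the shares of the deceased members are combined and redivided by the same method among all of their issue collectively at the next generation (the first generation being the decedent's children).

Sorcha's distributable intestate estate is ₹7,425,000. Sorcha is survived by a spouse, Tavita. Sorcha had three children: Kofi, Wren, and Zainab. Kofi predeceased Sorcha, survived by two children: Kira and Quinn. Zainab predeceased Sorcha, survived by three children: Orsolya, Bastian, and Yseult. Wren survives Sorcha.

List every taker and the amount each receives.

Tavita takes one-third of ₹7,425,000 = ₹2,475,000. The remaining ₹4,950,000 passes to the descendants.
The descendants' portion (₹4,950,000) is divided at the children's generation into 3 shares of ₹1,650,000. Wren takes ₹1,650,000. The 2 shares of the deceased (Kofi and Zainab) are combined into a pool of ₹3,300,000.
That pool (₹3,300,000) is divided at the grandchildren's generation equally among Kira, Quinn, Orsolya, Bastian, and Yseult: ₹660,000 each.

Tavita: ₹2,475,000; Kira: ₹660,000; Quinn: ₹660,000; Wren: ₹1,650,000; Orsolya: ₹660,000; Bastian: ₹660,000; Yseult: ₹660,000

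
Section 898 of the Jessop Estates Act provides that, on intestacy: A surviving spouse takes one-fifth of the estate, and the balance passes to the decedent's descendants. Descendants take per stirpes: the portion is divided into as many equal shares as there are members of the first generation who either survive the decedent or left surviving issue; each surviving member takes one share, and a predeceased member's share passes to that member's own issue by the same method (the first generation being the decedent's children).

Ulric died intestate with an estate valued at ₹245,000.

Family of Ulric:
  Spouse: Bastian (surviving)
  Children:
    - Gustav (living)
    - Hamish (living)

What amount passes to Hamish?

Hamish receives ₹98,000.

Bastian takes one-fifth of ₹245,000 = ₹49,000. The remaining ₹196,000 passes to the descendants.
The descendants' portion (₹196,000) is divided into 2 shares of ₹98,000: Gustav and Hamish each take ₹98,000.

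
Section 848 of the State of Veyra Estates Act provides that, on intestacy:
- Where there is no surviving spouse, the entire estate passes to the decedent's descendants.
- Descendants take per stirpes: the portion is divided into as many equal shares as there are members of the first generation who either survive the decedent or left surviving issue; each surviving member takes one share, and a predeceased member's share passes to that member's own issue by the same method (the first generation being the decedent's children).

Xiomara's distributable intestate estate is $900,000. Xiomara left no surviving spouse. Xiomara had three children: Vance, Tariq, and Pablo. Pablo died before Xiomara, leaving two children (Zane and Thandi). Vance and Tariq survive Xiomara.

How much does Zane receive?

Zane receives $150,000.

The entire $900,000 passes to the descendants.
That amount ($900,000) is divided into 3 shares of $300,000: Vance and Tariq each take $300,000; Pablo's $300,000 share passes to Pablo's issue.
Pablo's share ($300,000) is divided into 2 shares of $150,000: Zane and Thandi each take $150,000.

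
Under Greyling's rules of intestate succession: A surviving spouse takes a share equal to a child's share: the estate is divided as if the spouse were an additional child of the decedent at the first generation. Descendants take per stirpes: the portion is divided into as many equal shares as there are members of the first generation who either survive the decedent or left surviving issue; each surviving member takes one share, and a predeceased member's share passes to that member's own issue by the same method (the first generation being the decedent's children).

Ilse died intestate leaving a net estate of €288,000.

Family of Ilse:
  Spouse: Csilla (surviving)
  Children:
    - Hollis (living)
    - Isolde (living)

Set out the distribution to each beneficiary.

The spouse counts as an additional share at the children's level, so there are 3 primary shares of €96,000. Csilla takes one such share (€96,000).
The children's combined portion (€192,000) is divided into 2 shares of €96,000: Hollis and Isolde each take €96,000.

Csilla: €96,000; Hollis: €96,000; Isolde: €96,000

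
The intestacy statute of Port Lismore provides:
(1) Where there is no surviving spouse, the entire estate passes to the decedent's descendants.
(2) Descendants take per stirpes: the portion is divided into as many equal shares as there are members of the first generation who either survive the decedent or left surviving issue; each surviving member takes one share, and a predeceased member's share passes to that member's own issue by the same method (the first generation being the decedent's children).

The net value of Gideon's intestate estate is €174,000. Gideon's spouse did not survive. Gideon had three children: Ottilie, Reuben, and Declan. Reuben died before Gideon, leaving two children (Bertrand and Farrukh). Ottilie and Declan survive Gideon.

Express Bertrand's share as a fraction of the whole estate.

Bertrand receives 1/6 of the estate.

The entire €174,000 passes to the descendants.
That amount (€174,000) is divided into 3 shares of €58,000: Ottilie and Declan each take €58,000; Reuben's €58,000 share passes to Reuben's issue.
Reuben's share (€58,000) is divided into 2 shares of €29,000: Bertrand and Farrukh each take €29,000.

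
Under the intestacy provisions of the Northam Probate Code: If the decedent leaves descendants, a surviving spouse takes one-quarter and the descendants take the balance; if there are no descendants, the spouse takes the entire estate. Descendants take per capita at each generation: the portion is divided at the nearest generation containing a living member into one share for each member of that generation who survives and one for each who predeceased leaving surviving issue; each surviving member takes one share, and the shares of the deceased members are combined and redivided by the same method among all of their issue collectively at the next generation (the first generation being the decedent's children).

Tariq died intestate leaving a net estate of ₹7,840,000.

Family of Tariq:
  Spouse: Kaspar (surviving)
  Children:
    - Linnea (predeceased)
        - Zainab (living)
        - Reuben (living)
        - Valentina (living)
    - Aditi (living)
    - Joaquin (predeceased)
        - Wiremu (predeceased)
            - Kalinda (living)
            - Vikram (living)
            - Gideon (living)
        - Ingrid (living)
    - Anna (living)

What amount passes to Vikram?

Kaspar takes one-quarter of ₹7,840,000 = ₹1,960,000. The remaining ₹5,880,000 passes to the descendants.
The descendants' portion (₹5,880,000) is divided at the children's generation into 4 shares of ₹1,470,000. Aditi and Anna each take ₹1,470,000. The 2 shares of the deceased (Linnea and Joaquin) are combined into a pool of ₹2,940,000.
That pool (₹2,940,000) is divided at the grandchildren's generation into 5 shares of ₹588,000. Zainab, Reuben, Valentina, and Ingrid each take ₹588,000. The remaining share for the deceased Wiremu (₹588,000) is carried to the next generation.
That pool (₹588,000) is divided at the great-grandchildren's generation equally among Kalinda, Vikram, and Gideon: ₹196,000 each.

Vikram receives ₹196,000.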